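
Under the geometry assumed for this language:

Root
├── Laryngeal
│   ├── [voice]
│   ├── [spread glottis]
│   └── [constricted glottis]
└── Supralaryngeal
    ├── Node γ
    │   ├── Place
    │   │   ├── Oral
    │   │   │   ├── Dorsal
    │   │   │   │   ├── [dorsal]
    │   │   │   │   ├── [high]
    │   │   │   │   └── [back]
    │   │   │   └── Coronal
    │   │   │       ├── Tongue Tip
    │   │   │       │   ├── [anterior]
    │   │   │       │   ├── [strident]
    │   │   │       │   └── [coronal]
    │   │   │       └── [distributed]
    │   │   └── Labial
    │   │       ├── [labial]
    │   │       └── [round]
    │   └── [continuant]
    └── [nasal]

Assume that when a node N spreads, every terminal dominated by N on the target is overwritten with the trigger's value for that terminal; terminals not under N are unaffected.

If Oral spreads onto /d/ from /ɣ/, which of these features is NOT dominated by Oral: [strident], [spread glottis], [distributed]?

[spread glottis]

Oral dominates exactly [dorsal], [high], [back], [anterior], [strident], [coronal], [distributed].
[strident], [distributed] all lie under Oral, so they are overwritten when Oral spreads.
But [spread glottis] is a dependent of Laryngeal, outside Oral; it is therefore untouched by the spreading.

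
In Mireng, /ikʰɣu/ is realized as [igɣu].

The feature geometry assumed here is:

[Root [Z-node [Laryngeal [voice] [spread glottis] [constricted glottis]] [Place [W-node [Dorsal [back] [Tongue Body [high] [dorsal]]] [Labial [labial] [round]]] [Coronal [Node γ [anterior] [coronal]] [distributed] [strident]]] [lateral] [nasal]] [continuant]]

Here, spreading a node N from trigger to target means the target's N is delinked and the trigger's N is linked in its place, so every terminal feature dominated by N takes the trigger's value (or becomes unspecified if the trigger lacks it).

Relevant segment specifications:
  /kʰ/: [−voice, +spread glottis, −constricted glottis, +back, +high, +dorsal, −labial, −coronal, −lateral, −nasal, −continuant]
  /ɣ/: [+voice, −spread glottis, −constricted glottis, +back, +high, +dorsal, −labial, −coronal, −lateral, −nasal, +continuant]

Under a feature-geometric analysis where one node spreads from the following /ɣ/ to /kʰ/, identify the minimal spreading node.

Laryngeal

Feature comparison: [voice], [spread glottis] differ between /kʰ/ and [g]; the remaining terminals match.
Tracing each changed feature up the tree, the paths first meet at Laryngeal; any lower node misses at least one of them.
Delinking /kʰ/'s Laryngeal and associating /ɣ/'s Laryngeal gives precisely the feature bundle of [g].
[continuant] stays as in /kʰ/ although /ɣ/ differs there, so no node dominating it spread; among the remaining candidates Laryngeal is the lowest that derives the output.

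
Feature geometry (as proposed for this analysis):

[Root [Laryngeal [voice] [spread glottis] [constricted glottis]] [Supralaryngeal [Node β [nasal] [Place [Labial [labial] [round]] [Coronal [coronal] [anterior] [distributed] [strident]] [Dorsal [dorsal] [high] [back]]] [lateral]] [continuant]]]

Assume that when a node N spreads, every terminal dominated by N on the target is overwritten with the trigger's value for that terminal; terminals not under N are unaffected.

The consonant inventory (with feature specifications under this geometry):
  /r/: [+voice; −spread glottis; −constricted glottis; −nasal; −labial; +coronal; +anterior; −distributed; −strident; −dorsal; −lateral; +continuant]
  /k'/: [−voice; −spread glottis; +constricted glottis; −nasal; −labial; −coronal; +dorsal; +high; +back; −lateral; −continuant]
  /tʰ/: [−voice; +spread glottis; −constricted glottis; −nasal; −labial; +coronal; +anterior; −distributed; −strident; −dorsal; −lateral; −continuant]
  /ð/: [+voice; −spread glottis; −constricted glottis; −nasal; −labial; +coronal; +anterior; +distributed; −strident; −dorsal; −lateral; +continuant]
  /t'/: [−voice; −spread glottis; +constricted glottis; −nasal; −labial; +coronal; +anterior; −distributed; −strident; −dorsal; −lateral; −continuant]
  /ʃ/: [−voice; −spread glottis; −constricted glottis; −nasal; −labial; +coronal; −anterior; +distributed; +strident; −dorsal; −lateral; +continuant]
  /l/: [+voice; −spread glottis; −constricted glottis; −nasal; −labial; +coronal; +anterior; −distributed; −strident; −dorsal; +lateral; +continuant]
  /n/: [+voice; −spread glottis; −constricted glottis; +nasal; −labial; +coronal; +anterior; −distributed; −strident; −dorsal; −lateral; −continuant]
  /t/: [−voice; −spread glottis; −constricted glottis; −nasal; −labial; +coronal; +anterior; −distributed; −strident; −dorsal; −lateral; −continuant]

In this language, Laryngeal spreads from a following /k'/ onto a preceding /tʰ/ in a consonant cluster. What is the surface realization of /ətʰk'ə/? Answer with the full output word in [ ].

[ət'k'ə]

Terminals under Laryngeal in this geometry: [voice], [spread glottis], [constricted glottis].
Spreading Laryngeal from /k'/ onto /tʰ/ replaces those values with /k'/'s: [−voice], [−spread glottis], [+constricted glottis]. Features outside Laryngeal ([nasal], [labial], [coronal], …) stay as in /tʰ/.
This feature bundle is that of [t'], so /ətʰk'ə/ surfaces as [ət'k'ə].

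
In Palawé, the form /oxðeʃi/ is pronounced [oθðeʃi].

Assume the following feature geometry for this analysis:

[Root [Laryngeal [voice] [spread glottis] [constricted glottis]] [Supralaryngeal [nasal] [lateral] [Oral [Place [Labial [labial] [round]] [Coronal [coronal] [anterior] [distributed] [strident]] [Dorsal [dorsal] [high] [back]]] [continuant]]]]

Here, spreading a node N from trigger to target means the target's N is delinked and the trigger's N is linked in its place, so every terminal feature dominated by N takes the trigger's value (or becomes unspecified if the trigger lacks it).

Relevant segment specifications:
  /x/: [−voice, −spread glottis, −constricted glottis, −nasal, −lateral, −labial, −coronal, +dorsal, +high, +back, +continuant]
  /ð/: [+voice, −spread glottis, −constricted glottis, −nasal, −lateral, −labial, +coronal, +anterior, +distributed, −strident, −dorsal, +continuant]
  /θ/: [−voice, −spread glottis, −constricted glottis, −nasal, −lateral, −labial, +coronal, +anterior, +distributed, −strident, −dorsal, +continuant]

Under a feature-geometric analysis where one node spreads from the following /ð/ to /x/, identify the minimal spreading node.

Place

The alternation /x/ → [θ] changes [coronal], [anterior], [distributed], [strident], [dorsal], [high], [back] and nothing else.
In this geometry the lowest node dominating all of them is Place: every daughter of Place dominates only a proper subset, so no lower node suffices.
Delinking /x/'s Place and associating /ð/'s Place gives precisely the feature bundle of [θ].
[voice], a feature on which the two segments disagree outside Place, is unchanged — nothing dominating it spread, and Place is the minimal sufficient constituent.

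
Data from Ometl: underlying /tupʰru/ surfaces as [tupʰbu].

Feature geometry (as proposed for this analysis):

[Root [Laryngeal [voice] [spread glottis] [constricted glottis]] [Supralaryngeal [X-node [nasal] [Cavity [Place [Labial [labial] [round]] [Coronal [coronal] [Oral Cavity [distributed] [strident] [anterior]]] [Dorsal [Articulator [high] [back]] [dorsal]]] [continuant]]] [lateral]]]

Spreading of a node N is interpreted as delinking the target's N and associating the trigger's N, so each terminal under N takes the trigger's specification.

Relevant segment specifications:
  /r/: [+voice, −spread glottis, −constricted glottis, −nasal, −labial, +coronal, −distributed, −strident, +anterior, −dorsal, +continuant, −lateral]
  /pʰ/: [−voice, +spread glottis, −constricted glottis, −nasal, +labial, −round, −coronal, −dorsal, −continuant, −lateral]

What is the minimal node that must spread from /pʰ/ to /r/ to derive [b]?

The alternation /r/ → [b] changes [continuant], [labial], [round], [coronal], [anterior], [distributed], [strident] and nothing else.
Tracing each changed feature up the tree, the paths first meet at Cavity; any lower node misses at least one of them.
Delinking /r/'s Cavity and associating /pʰ/'s Cavity gives precisely the feature bundle of [b].
Features on which the two segments disagree outside Cavity, such as [spread glottis], [voice], are unchanged — nothing dominating them spread, and Cavity is the minimal sufficient constituent.

Cavity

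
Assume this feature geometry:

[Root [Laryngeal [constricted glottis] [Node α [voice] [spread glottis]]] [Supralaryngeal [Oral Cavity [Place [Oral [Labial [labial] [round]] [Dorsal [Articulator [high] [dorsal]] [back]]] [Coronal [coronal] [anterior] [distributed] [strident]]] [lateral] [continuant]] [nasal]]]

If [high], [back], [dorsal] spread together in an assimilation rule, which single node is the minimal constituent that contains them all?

[high] is immediately dominated by Articulator.
[back] is immediately dominated by Dorsal.
[dorsal] is immediately dominated by Articulator.
Dorsal is the lowest common ancestor — every listed feature sits under it, and no single subconstituent of Dorsal covers them all.

Dorsal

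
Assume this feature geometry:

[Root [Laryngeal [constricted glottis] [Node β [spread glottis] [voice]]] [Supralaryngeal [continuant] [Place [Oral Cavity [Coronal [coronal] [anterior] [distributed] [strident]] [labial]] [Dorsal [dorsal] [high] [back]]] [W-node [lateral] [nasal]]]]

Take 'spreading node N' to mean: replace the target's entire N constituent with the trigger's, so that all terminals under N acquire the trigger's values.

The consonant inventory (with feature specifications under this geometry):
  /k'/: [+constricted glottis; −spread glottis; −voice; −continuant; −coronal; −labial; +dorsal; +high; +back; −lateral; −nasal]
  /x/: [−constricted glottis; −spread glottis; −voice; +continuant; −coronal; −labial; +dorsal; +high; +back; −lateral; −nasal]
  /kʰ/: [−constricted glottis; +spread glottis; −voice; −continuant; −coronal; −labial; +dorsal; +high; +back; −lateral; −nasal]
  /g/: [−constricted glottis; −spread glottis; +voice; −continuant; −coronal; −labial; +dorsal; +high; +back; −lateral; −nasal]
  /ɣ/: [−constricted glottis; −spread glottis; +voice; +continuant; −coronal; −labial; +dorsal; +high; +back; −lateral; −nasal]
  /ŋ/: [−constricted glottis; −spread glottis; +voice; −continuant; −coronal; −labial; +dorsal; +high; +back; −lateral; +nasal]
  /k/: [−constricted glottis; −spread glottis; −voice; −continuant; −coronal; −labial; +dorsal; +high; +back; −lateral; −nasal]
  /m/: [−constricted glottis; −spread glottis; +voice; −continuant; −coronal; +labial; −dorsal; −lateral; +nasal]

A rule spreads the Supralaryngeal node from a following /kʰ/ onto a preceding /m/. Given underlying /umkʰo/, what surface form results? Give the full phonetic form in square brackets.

[ugkʰo]

Supralaryngeal immediately or transitively dominates [continuant], [coronal], [anterior], [distributed], [strident], [labial], [dorsal], [high], [back], [lateral], [nasal].
After delinking /m/'s Supralaryngeal and linking /kʰ/'s, the affected terminals become [−continuant], [−coronal], [−labial], [+dorsal], [+high], [+back], [−lateral], [−nasal]; [constricted glottis], [spread glottis], [voice] (outside Supralaryngeal) are retained from /m/.
Among the inventory, only /g/ has exactly this specification, giving the surface form [ugkʰo].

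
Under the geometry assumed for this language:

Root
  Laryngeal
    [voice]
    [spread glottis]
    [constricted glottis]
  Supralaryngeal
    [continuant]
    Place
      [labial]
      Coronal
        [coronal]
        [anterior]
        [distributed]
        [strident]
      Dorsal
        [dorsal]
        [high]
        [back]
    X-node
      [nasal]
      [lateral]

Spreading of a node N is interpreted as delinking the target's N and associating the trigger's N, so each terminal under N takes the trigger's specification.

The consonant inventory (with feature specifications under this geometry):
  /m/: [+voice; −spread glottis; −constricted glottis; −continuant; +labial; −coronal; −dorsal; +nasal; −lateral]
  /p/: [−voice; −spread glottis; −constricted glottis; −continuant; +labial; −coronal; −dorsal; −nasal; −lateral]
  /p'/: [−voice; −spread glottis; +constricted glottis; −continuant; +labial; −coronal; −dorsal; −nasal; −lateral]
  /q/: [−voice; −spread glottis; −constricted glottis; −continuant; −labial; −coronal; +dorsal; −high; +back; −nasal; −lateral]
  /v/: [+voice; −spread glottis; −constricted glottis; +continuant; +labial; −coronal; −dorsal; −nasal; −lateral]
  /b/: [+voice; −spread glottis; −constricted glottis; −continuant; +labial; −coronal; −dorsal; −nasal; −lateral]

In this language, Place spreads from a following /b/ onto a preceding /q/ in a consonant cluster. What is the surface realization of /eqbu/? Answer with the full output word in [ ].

[epbu]

Place immediately or transitively dominates [labial], [coronal], [anterior], [distributed], [strident], [dorsal], [high], [back].
Spreading Place from /b/ onto /q/ replaces those values with /b/'s: [+labial], [−coronal], [−dorsal]. Features outside Place ([voice], [spread glottis], [constricted glottis], …) stay as in /q/.
Among the inventory, only /p/ has exactly this specification, giving the surface form [epbu].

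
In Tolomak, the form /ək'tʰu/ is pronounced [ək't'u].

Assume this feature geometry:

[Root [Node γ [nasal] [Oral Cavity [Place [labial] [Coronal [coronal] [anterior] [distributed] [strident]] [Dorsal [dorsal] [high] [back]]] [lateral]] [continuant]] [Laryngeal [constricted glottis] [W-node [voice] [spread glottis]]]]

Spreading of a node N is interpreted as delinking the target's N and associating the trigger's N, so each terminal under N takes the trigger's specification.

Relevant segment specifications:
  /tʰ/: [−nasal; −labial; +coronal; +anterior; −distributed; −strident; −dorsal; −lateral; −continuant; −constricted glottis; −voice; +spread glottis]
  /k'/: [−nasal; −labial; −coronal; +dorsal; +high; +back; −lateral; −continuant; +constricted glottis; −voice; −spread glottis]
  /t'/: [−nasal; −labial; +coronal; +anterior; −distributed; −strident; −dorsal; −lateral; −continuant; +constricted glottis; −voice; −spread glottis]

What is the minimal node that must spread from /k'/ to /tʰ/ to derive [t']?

Laryngeal

/tʰ/ and [t'] differ in [spread glottis], [constricted glottis]; every other specified feature is identical.
In this geometry the lowest node dominating all of them is Laryngeal: every daughter of Laryngeal dominates only a proper subset, so no lower node suffices.
If Laryngeal spreads, every terminal under it takes /k'/'s value, producing [t'] as observed.
Since [coronal], [dorsal] are preserved even though /k'/ disagrees there, no node above Laryngeal spread.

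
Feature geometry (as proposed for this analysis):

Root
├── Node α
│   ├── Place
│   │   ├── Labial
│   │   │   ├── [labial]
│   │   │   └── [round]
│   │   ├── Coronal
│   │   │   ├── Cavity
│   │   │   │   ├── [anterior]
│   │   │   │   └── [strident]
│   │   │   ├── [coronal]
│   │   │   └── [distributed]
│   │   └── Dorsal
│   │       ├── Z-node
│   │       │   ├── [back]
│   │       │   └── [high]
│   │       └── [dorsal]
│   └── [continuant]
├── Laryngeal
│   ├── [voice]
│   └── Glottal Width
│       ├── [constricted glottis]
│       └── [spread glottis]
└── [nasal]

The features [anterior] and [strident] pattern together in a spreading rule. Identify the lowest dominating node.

Cavity

[anterior]: Root / Node α / Place / Coronal / Cavity / [anterior].
[strident]: Root / Node α / Place / Coronal / Cavity / [strident].
The listed terminals split across distinct daughters of Cavity, so Cavity itself is the smallest node containing them all.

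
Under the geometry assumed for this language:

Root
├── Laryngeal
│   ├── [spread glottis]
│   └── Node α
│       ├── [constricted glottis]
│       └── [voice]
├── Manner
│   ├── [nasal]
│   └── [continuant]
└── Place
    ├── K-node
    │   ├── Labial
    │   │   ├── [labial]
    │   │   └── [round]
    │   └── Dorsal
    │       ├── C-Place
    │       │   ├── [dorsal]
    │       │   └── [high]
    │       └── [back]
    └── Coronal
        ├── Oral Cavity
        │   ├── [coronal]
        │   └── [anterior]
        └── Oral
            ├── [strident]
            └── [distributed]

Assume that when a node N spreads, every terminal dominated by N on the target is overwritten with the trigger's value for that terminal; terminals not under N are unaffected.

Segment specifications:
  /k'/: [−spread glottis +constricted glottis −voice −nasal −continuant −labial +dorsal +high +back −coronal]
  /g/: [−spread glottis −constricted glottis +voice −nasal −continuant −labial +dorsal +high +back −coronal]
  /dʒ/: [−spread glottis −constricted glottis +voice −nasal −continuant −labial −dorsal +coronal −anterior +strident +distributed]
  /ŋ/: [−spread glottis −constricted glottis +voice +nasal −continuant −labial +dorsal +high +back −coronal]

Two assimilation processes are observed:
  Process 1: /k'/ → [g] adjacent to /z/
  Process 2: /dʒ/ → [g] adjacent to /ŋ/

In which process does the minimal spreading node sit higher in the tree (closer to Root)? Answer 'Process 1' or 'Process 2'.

Process 1: the features that change are [voice], [constricted glottis]; the minimal node is Node α (depth 2).
Process 2: the features that change are [coronal], [anterior], [distributed], [strident], [dorsal], [high], [back]; the minimal node is Place (depth 1).
Place is closer to Root than Node α, so Process 2 spreads the higher node.

Process 2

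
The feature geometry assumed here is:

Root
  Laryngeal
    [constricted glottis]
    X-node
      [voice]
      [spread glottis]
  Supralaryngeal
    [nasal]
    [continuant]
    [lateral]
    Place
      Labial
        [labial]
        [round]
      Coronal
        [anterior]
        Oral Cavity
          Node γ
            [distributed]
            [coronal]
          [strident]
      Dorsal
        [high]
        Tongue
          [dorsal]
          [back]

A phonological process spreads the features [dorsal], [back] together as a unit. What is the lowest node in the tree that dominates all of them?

Tongue

[dorsal]: Root ▹ Supralaryngeal ▹ Place ▹ Dorsal ▹ Tongue ▹ [dorsal].
[back]: Root ▹ Supralaryngeal ▹ Place ▹ Dorsal ▹ Tongue ▹ [back].
The listed terminals split across distinct daughters of Tongue, so Tongue itself is the smallest node containing them all.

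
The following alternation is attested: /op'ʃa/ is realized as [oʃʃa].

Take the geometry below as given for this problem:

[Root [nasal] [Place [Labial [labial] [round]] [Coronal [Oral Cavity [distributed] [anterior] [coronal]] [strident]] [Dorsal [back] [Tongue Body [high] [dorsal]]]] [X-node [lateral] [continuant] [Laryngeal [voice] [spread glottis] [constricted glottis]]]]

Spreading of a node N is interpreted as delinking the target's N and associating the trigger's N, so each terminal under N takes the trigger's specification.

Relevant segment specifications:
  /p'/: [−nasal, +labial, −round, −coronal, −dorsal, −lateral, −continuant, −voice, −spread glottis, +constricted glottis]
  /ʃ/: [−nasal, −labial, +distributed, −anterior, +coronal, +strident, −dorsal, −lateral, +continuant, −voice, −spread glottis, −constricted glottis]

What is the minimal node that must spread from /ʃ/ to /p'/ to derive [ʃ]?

Root

Feature comparison: [constricted glottis], [continuant], [labial], [round], [coronal], [anterior], [distributed], [strident] differ between /p'/ and [ʃ]; the remaining terminals match.
The smallest constituent containing every changed terminal is Root — each of its daughters lacks at least one of the affected features.
If Root spreads, every terminal under it takes /ʃ/'s value, producing [ʃ] as observed.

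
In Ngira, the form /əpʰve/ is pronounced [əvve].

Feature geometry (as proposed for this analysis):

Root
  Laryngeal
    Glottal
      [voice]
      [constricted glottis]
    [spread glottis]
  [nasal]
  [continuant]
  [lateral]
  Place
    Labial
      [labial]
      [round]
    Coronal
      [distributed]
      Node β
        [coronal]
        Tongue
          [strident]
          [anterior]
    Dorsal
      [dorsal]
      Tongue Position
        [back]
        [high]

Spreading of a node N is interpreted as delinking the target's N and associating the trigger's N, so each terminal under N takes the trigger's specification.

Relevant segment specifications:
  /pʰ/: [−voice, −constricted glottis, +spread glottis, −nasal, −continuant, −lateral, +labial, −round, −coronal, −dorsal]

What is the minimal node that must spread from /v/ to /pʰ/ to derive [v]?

Root

/pʰ/ and [v] differ in [voice], [spread glottis], [continuant]; every other specified feature is identical.
The smallest constituent containing every changed terminal is Root — each of its daughters lacks at least one of the affected features.
Delinking /pʰ/'s Root and associating /v/'s Root gives precisely the feature bundle of [v].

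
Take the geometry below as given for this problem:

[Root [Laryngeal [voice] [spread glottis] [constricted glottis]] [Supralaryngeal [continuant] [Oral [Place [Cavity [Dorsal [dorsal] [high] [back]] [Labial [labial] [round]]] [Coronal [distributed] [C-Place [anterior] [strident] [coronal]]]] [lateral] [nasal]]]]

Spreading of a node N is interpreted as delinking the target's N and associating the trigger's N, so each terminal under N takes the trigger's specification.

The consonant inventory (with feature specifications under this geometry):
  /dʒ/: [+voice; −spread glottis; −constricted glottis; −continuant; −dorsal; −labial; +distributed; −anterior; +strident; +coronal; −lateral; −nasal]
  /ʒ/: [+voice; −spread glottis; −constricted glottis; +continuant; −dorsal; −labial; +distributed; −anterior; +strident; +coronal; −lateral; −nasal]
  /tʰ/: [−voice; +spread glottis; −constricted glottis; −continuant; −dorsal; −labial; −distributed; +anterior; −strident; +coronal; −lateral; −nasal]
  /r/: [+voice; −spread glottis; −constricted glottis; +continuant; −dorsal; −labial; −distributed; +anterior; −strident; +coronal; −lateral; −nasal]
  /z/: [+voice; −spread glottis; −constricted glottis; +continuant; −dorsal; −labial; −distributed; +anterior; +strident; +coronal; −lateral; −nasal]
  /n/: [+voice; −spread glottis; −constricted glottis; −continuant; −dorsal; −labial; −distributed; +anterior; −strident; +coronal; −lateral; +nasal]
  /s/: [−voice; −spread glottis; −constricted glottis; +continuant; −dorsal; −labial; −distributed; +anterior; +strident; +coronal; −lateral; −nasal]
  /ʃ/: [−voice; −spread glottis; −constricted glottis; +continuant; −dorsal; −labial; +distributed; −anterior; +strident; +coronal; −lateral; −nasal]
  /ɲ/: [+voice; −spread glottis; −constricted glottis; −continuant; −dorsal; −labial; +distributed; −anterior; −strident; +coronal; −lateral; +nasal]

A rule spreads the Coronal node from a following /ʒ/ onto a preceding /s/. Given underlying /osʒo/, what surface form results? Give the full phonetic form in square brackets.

[oʃʒo]

The Coronal node dominates the terminals [distributed], [anterior], [strident], [coronal].
Spreading Coronal from /ʒ/ onto /s/ replaces those values with /ʒ/'s: [+distributed], [−anterior], [+strident], [+coronal]. Features outside Coronal ([voice], [spread glottis], [constricted glottis], …) stay as in /s/.
This feature bundle is that of [ʃ], so /osʒo/ surfaces as [oʃʒo].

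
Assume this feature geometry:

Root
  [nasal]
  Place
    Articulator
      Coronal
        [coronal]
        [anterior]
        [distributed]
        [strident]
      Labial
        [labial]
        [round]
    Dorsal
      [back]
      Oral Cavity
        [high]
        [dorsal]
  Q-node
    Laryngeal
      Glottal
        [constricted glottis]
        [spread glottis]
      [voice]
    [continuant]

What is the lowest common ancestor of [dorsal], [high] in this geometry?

[dorsal]: Root > Place > Dorsal > Oral Cavity > [dorsal].
[high]: Root > Place > Dorsal > Oral Cavity > [high].
The lowest node appearing on every path is Oral Cavity; each proper daughter of Oral Cavity fails to dominate at least one of the listed features.

Oral Cavity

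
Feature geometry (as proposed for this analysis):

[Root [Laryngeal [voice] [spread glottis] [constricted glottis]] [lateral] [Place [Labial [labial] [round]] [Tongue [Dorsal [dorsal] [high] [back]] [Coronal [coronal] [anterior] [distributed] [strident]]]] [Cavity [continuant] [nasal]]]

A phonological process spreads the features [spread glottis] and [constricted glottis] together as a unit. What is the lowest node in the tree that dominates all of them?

[spread glottis] lies under Laryngeal (below Laryngeal).
[constricted glottis]: Root ▹ Laryngeal ▹ [constricted glottis].
The lowest node appearing on every path is Laryngeal; each proper daughter of Laryngeal fails to dominate at least one of the listed features.

Laryngeal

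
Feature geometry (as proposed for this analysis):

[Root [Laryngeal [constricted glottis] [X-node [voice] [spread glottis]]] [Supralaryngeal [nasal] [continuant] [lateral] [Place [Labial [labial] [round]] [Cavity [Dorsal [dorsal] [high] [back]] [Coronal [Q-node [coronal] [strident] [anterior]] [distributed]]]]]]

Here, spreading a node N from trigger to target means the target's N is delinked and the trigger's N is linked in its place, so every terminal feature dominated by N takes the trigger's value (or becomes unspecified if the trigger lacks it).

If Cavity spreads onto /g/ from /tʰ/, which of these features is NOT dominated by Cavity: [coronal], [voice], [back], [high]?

Cavity dominates exactly [dorsal], [high], [back], [coronal], [strident], [anterior], [distributed].
Spreading Cavity replaces [back], [coronal], [high] with the trigger's values, since each sits inside the Cavity constituent.
But [voice] is a dependent of X-node, outside Cavity; it is therefore untouched by the spreading.

[voice]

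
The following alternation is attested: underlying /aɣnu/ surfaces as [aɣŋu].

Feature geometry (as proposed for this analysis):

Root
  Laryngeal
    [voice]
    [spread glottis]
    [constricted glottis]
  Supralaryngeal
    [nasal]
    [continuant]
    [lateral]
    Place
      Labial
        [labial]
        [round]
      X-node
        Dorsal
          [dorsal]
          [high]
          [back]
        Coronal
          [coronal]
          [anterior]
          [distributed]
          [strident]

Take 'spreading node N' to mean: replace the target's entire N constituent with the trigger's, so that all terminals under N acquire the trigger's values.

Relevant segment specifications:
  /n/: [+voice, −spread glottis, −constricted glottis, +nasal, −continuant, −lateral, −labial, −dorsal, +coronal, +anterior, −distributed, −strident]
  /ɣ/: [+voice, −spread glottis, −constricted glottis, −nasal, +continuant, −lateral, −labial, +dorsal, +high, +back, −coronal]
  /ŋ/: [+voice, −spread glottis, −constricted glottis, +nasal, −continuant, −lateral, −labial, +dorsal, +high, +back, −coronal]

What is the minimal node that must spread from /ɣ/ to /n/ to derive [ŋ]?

Comparing /n/ with its surface form [ŋ], the features that change are [coronal], [anterior], [distributed], [strident], [dorsal], [high], [back].
Tracing each changed feature up the tree, the paths first meet at X-node; any lower node misses at least one of them.
If X-node spreads, every terminal under it takes /ɣ/'s value, producing [ŋ] as observed.
Features on which the two segments disagree outside X-node, such as [continuant], [nasal], are unchanged — nothing dominating them spread, and X-node is the minimal sufficient constituent.

X-node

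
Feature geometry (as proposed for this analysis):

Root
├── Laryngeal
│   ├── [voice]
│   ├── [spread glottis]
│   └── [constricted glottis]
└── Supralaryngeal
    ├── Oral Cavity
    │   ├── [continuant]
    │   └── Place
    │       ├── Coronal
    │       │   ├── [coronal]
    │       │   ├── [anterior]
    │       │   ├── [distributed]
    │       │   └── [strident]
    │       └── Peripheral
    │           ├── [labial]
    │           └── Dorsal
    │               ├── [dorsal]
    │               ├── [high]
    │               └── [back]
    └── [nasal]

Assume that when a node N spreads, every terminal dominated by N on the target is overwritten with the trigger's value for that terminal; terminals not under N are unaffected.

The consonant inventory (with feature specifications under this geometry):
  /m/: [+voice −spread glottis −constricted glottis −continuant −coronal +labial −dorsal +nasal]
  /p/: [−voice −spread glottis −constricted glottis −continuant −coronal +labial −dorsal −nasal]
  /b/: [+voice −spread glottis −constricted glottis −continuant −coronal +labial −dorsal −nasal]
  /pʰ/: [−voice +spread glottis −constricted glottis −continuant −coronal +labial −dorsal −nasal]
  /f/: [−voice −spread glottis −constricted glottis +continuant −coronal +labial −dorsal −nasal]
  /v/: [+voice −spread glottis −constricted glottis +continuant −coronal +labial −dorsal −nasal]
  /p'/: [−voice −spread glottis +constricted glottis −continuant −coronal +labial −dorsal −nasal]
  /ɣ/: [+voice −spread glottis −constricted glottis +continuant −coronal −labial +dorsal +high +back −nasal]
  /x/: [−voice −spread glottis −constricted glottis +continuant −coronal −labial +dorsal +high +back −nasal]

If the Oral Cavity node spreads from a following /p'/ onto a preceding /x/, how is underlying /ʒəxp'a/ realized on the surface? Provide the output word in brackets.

[ʒəpp'a]

Oral Cavity immediately or transitively dominates [continuant], [coronal], [anterior], [distributed], [strident], [labial], [dorsal], [high], [back].
After delinking /x/'s Oral Cavity and linking /p'/'s, the affected terminals become [−continuant], [−coronal], [+labial], [−dorsal]; [voice], [spread glottis], [constricted glottis], … (outside Oral Cavity) are retained from /x/.
The resulting bundle matches /p/ in the inventory; substituting it for /x/ gives [ʒəpp'a].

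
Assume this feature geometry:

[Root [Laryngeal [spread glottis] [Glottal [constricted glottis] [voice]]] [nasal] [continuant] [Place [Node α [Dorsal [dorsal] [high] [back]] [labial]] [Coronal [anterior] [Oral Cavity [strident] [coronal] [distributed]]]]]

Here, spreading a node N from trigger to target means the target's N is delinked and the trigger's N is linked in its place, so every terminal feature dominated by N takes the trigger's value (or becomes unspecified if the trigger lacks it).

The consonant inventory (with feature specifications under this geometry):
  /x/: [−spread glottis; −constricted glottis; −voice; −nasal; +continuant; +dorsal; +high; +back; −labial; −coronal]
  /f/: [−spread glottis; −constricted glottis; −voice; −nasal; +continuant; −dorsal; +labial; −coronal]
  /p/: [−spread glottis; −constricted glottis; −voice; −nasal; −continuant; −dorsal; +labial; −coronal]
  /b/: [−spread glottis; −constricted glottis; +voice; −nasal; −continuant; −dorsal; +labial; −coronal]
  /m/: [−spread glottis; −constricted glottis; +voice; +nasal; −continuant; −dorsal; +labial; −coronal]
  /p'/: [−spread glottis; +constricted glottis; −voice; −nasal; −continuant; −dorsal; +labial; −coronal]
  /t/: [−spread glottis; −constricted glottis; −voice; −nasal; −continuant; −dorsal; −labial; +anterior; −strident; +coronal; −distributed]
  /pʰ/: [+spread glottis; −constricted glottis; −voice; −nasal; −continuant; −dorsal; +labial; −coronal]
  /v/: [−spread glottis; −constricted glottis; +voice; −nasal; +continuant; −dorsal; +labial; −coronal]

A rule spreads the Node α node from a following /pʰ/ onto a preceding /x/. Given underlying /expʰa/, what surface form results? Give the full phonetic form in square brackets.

The Node α node dominates the terminals [dorsal], [high], [back], [labial].
After delinking /x/'s Node α and linking /pʰ/'s, the affected terminals become [−dorsal], [+labial]; [spread glottis], [constricted glottis], [voice], … (outside Node α) are retained from /x/.
Among the inventory, only /f/ has exactly this specification, giving the surface form [efpʰa].

[efpʰa]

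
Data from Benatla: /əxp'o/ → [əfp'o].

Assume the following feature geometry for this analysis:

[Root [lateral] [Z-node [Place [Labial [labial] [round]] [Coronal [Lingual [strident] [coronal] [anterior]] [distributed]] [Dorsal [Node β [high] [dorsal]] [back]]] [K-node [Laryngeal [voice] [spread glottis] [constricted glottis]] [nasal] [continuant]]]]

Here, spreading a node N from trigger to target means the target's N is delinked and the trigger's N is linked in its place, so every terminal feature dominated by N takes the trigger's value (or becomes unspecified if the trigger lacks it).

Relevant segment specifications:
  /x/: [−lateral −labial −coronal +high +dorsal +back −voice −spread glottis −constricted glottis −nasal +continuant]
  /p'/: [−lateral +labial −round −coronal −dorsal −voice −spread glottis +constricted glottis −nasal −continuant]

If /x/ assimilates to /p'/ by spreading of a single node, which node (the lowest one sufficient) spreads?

Place

The alternation /x/ → [f] changes [labial], [round], [dorsal], [high], [back] and nothing else.
In this geometry the lowest node dominating all of them is Place: every daughter of Place dominates only a proper subset, so no lower node suffices.
Spreading Place from /p'/ overwrites each of those terminals with /p'/'s values, yielding exactly [f].
Had Z-node or a higher node spread, [constricted glottis], [continuant] would have taken /p'/'s values; they stay as in /x/, confirming the spreading constituent is exactly Place.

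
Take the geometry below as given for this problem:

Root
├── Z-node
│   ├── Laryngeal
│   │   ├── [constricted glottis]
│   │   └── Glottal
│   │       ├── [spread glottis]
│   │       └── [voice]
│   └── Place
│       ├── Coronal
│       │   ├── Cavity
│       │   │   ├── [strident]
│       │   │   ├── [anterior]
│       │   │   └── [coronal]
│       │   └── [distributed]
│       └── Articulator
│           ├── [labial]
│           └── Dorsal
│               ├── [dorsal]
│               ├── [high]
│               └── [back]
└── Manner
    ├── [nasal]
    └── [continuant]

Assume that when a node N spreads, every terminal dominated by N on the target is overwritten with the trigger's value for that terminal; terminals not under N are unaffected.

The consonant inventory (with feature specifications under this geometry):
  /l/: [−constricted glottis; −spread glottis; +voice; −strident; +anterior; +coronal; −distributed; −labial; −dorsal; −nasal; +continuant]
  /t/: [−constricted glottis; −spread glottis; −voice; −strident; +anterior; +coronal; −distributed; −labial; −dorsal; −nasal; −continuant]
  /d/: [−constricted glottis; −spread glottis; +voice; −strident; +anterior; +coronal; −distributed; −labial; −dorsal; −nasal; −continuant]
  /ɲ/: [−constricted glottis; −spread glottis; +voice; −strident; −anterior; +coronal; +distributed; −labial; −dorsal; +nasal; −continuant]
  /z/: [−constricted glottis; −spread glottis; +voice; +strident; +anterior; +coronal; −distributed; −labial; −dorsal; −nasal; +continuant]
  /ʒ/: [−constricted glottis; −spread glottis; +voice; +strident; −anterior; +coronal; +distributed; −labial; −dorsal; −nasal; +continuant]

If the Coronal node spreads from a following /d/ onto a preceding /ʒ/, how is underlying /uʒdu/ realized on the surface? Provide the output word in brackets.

Terminals under Coronal in this geometry: [strident], [anterior], [coronal], [distributed].
The target acquires /d/'s values for everything under Coronal — [−strident], [+anterior], [+coronal], [−distributed] — while keeping its own [constricted glottis], [spread glottis], [voice], ….
Among the inventory, only /l/ has exactly this specification, giving the surface form [uldu].

[uldu]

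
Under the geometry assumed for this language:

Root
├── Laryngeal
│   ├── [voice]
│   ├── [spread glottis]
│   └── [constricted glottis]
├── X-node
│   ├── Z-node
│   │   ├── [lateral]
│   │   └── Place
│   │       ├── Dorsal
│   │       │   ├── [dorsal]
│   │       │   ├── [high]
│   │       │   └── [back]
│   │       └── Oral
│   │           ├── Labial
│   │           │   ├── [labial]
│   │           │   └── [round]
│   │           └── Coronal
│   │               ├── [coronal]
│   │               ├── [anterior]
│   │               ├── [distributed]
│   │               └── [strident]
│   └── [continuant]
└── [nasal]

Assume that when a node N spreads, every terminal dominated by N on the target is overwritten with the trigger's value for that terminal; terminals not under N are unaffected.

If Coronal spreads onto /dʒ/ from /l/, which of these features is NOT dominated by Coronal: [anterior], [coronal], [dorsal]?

[dorsal]

The terminals dominated by Coronal are [coronal], [anterior], [distributed], [strident].
[anterior], [coronal] all lie under Coronal, so they are overwritten when Coronal spreads.
But [dorsal] is a dependent of Dorsal, outside Coronal; it is therefore untouched by the spreading.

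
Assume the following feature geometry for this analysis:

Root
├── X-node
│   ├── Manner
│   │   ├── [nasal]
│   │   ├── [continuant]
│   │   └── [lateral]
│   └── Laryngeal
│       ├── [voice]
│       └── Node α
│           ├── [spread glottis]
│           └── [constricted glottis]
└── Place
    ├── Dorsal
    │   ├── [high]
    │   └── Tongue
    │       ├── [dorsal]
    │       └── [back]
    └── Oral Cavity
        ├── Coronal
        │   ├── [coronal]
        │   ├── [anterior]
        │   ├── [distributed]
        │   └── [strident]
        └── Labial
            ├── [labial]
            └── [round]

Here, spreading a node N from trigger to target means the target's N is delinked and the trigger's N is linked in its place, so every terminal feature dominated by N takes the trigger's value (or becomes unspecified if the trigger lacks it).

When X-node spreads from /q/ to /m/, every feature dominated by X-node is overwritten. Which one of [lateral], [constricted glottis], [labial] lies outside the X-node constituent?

Under this geometry, X-node contains [nasal], [continuant], [lateral], [voice], [spread glottis], [constricted glottis].
Of the listed options, [lateral], [constricted glottis] are among these and would be overwritten by spreading X-node.
[labial] attaches under Labial, not under X-node, so /m/ retains its own value for [labial].

[labial]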